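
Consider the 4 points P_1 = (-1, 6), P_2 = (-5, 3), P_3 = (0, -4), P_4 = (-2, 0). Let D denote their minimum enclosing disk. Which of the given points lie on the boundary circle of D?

The farthest pair is P_1–P_3 with squared distance 101. The circle on this segment as diameter has centre (-0.5, 1) and r² = 101/4 = 25.25.
Check P_2: distance² to centre = 24.25 ≤ 25.25, so it lies inside.
All remaining points lie in this disk, and no smaller disk contains both endpoints, so this is the minimum enclosing circle.
The points at distance exactly r from the centre are P_1, P_3 — 2 points.

P_1, P_3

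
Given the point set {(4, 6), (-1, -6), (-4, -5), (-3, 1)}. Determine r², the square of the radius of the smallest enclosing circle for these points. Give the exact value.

46.25

The minimum enclosing circle of a finite set is fixed by two of the points (as a diameter) or three (as a circumcircle).
The farthest pair is (4, 6)–(-4, -5) with squared distance 185. The circle on this segment as diameter has centre (0, 0.5) and r² = 185/4 = 46.25.
Check (-1, -6): distance² to centre = 43.25 ≤ 46.25, so it lies inside.
All remaining points lie in this disk, and no smaller disk contains both endpoints, so this is the minimum enclosing circle.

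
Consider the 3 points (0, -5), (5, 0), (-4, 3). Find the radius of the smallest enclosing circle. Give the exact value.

Call the three points A, B, C in the order given.
Side lengths²: AB² = 50, AC² = 80, BC² = 90.
Since BC² = 90 < 80 + 50 = 130, the triangle is acute, so the smallest enclosing circle is the circumcircle.
Circumcentre = (0, 0), r² = 25.
r = √25 = 5.

5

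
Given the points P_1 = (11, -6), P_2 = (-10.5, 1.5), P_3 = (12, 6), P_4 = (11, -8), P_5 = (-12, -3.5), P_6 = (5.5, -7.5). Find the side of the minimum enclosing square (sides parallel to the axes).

The bounding box has width 24 and height 14.
An axis-aligned square enclosing the set must have side ≥ max(width, height).
So the minimum side is max(24, 14) = 24.

24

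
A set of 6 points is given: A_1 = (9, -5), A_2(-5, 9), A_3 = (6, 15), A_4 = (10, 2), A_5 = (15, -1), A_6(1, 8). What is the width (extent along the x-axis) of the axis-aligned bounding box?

20

max x = 15, min x = -5, so width = 20.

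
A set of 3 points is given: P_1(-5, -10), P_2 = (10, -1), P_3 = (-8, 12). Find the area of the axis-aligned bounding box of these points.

x ranges over [-8, 10], width 18.
y ranges over [-10, 12], height 22.
Area = 18 × 22 = 396.

396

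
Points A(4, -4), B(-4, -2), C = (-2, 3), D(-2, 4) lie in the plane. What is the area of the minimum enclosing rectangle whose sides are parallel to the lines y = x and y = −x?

In coordinates u = x + y, v = x − y the rectangle is axis-aligned; the map (x,y)→(u,v) scales areas by 2.
u-values: 0, -6, 1, 2; range = 2 − (-6) = 8.
v-values: 8, -2, -5, -6; range = 8 − (-6) = 14.
Area = (8 × 14) / 2 = 56.

56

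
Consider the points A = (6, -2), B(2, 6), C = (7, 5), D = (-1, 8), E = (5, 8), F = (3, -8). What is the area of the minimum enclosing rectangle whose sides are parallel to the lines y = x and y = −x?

180

In coordinates u = x + y, v = x − y the rectangle is axis-aligned; the map (x,y)→(u,v) scales areas by 2.
u-values: 4, 8, 12, 7, 13, -5; range = 13 − (-5) = 18.
v-values: 8, -4, 2, -9, -3, 11; range = 11 − (-9) = 20.
Area = (18 × 20) / 2 = 180.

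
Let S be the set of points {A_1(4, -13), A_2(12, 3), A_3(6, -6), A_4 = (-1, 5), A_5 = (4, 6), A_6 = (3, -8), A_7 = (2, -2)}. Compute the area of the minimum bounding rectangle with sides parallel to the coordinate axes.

x ranges over [-1, 12], width 13.
y ranges over [-13, 6], height 19.
Area = 13 × 19 = 247.

247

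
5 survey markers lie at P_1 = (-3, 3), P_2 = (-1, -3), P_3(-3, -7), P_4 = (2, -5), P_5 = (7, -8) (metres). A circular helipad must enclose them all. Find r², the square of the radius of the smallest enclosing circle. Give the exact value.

55.25

The farthest pair is P_1–P_5 with squared distance 221. The circle on this segment as diameter has centre (2, -2.5) and r² = 221/4 = 55.25.
Check P_2: distance² to centre = 9.25 ≤ 55.25, so it lies inside.
All remaining points lie in this disk, and no smaller disk contains both endpoints, so this is the minimum enclosing circle.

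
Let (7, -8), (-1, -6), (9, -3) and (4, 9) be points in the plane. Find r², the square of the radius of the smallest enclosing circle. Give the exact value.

A smallest enclosing disk is always determined by at most three of the input points on its boundary.
The minimum enclosing circle is determined by three boundary points: (7, -8), (-1, -6), (4, 9).
Their circumcentre is (63/13, 5/13) with r² = 12665/169.
The farthest remaining point (9, -3) is at distance² 4852/169 ≤ 12665/169.

12665/169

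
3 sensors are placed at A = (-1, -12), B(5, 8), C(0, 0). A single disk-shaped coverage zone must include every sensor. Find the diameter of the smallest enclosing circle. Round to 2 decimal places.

20.88

Side lengths²: AB² = 436, AC² = 145, BC² = 89.
Since AB² = 436 ≥ 145 + 89 = 234, the angle opposite AB is not acute, so the smallest enclosing circle has AB as diameter.
Centre = midpoint of AB = (2, -2), r² = 436/4 = 109.
Diameter = 2r = 2√109 ≈ 20.88.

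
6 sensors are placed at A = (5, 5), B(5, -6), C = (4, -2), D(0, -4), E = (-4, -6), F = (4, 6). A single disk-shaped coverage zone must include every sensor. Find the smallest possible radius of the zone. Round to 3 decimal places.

7.236

A smallest enclosing disk is always determined by at most three of the input points on its boundary.
The minimum enclosing circle is determined by three boundary points: B, E, F.
Their circumcentre is (0.5, -1/3) with r² = 1885/36.
The farthest remaining point A is at distance² 1753/36 ≤ 1885/36.
r = √(1885/36) ≈ 7.236.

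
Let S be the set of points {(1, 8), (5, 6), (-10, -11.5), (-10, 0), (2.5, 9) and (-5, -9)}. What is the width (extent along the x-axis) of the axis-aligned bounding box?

max x = 5, min x = -10, so width = 15.

15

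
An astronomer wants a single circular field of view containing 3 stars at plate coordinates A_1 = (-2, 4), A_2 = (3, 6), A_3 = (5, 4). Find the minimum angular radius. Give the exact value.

3.5

Side lengths²: A_1A_2² = 29, A_1A_3² = 49, A_2A_3² = 8.
Since A_1A_3² = 49 ≥ 29 + 8 = 37, the angle opposite A_1A_3 is not acute, so the smallest enclosing circle has A_1A_3 as diameter.
Centre = midpoint of A_1A_3 = (1.5, 4), r² = 49/4 = 12.25.
r = √(12.25) = 3.5.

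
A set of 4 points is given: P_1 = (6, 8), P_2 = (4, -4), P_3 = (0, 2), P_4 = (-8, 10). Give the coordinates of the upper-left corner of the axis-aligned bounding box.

(-8, 10)

x-range [-8, 6], y-range [-4, 10].
The upper-left corner is (-8, 10).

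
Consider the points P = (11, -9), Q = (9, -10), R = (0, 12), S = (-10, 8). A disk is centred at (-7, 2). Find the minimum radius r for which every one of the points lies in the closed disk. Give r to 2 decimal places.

The required radius is the distance from (-7, 2) to the farthest point.
Squared distances: 445, 400, 149, 45.
Maximum is 445, attained at P.
r = √445 ≈ 21.10.

21.10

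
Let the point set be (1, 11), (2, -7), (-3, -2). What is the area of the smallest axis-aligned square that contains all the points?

The bounding box has width 5 and height 18.
An axis-aligned square enclosing the set must have side ≥ max(width, height).
So the minimum side is max(5, 18) = 18.
Area = 18² = 324.

324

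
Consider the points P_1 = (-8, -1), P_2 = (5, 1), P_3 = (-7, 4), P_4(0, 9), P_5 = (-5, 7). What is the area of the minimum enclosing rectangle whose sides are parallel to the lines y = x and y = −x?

In coordinates u = x + y, v = x − y the rectangle is axis-aligned; the map (x,y)→(u,v) scales areas by 2.
u-values: -9, 6, -3, 9, 2; range = 9 − (-9) = 18.
v-values: -7, 4, -11, -9, -12; range = 4 − (-12) = 16.
Area = (18 × 16) / 2 = 144.

144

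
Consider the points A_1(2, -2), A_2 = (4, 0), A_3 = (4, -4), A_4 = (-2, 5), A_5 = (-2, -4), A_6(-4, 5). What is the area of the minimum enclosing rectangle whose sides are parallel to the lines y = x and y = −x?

85

In coordinates u = x + y, v = x − y the rectangle is axis-aligned; the map (x,y)→(u,v) scales areas by 2.
u-values: 0, 4, 0, 3, -6, 1; range = 4 − (-6) = 10.
v-values: 4, 4, 8, -7, 2, -9; range = 8 − (-9) = 17.
Area = (10 × 17) / 2 = 85.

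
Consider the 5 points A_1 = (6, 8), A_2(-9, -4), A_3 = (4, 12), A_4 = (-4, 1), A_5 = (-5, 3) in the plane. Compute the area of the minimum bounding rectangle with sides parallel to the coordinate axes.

x ranges over [-9, 6], width 15.
y ranges over [-4, 12], height 16.
Area = 15 × 16 = 240.

240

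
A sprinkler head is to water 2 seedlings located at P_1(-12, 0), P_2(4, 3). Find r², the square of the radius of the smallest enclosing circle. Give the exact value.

The smallest circle enclosing two points has them as diameter endpoints.
Centre = midpoint = (-4, 1.5); r² = |P_1P_2|²/4 = 265/4 = 66.25.

66.25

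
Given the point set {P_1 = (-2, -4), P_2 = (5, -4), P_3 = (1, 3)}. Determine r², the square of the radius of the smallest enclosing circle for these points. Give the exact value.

Side lengths²: P_1P_2² = 49, P_1P_3² = 58, P_2P_3² = 65.
Since P_2P_3² = 65 < 58 + 49 = 107, the triangle is acute, so the smallest enclosing circle is the circumcircle.
Circumcentre = (1.5, -19/14), r² = 1885/98.

1885/98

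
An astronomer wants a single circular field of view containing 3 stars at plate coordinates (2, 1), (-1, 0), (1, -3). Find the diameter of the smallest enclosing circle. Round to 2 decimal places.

4.27

Call the three points A, B, C in the order given.
Side lengths²: AB² = 10, AC² = 17, BC² = 13.
Since AC² = 17 < 13 + 10 = 23, the triangle is acute, so the smallest enclosing circle is the circumcircle.
Circumcentre = (21/22, -19/22), r² = 1105/242.
Diameter = 2r = 2√(1105/242) ≈ 4.27.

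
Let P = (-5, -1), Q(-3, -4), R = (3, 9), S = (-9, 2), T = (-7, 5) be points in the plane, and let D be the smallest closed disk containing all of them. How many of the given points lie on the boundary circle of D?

The minimum enclosing circle of a finite set is fixed by two of the points (as a diameter) or three (as a circumcircle).
The minimum enclosing circle is determined by three boundary points: Q, R, S.
Their circumcentre is (-65/38, 125/38) with r² = 39565/722.
The farthest remaining point T is at distance² 22313/722 ≤ 39565/722.
The points at distance exactly r from the centre are Q, R, S — 3 points.

3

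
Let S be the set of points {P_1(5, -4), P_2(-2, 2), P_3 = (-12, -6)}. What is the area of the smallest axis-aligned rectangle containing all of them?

x ranges over [-12, 5], width 17.
y ranges over [-6, 2], height 8.
Area = 17 × 8 = 136.

136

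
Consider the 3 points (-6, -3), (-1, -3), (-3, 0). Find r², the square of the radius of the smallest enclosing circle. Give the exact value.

Call the three points A, B, C in the order given.
Side lengths²: AB² = 25, AC² = 18, BC² = 13.
Since AB² = 25 < 18 + 13 = 31, the triangle is acute, so the smallest enclosing circle is the circumcircle.
Circumcentre = (-3.5, -2.5), r² = 6.5.

6.5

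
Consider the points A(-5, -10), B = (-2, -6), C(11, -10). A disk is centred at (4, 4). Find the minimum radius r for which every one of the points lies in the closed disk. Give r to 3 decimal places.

The required radius is the distance from (4, 4) to the farthest point.
Squared distances: 277, 136, 245.
Maximum is 277, attained at A.
r = √277 ≈ 16.643.

16.643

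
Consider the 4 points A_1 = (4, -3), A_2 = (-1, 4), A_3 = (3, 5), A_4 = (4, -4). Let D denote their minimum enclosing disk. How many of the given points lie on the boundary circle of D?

By Welzl's lemma the MEC is supported by two points (diametrically opposite) or three points (on a circumcircle).
The minimum enclosing circle is determined by three boundary points: A_2, A_3, A_4.
Their circumcentre is (151/74, 25/74) with r² = 62033/2738.
The farthest remaining point A_1 is at distance² 41017/2738 ≤ 62033/2738.
The points at distance exactly r from the centre are A_2, A_3, A_4 — 3 points.

3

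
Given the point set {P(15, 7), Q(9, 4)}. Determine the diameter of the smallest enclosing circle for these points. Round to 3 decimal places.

The smallest circle enclosing two points has them as diameter endpoints.
Centre = midpoint = (12, 5.5); r² = |PQ|²/4 = 45/4 = 11.25.
Diameter = 2r = 2√(11.25) ≈ 6.708.

6.708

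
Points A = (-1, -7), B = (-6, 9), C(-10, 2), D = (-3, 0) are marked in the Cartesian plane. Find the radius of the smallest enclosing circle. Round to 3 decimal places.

8.382

The farthest pair is A–B with squared distance 281. The circle on this segment as diameter has centre (-3.5, 1) and r² = 281/4 = 70.25.
Check C: distance² to centre = 43.25 ≤ 70.25, so it lies inside.
All remaining points lie in this disk, and no smaller disk contains both endpoints, so this is the minimum enclosing circle.
r = √(70.25) ≈ 8.382.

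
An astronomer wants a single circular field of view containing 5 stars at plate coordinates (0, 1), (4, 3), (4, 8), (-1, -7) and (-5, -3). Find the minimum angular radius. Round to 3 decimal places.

7.906

The minimum enclosing circle of a finite set is fixed by two of the points (as a diameter) or three (as a circumcircle).
The farthest pair is (4, 8)–(-1, -7) with squared distance 250. The circle on this segment as diameter has centre (1.5, 0.5) and r² = 250/4 = 62.5.
Check (0, 1): distance² to centre = 2.5 ≤ 62.5, so it lies inside.
All remaining points lie in this disk, and no smaller disk contains both endpoints, so this is the minimum enclosing circle.
r = √(62.5) ≈ 7.906.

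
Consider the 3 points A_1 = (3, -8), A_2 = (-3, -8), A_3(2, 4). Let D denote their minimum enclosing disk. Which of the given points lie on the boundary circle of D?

A_1, A_2, A_3

Side lengths²: A_1A_2² = 36, A_1A_3² = 145, A_2A_3² = 169.
Since A_2A_3² = 169 < 145 + 36 = 181, the triangle is acute, so the smallest enclosing circle is the circumcircle.
Circumcentre = (0, -53/24), r² = 24505/576.
The points at distance exactly r from the centre are A_1, A_2, A_3 — 3 points.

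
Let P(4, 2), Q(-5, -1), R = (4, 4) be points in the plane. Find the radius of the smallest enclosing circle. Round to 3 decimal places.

Side lengths²: PQ² = 90, PR² = 4, QR² = 106.
Since QR² = 106 ≥ 90 + 4 = 94, the angle opposite QR is not acute, so the smallest enclosing circle has QR as diameter.
Centre = midpoint of QR = (-0.5, 1.5), r² = 106/4 = 26.5.
r = √(26.5) ≈ 5.148.

5.148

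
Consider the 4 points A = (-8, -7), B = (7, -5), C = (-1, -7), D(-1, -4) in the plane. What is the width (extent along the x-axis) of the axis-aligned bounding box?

15

max x = 7, min x = -8, so width = 15.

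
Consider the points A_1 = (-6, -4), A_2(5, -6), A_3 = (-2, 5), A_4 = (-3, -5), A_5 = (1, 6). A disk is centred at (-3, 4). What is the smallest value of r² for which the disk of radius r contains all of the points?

The required radius is the distance from (-3, 4) to the farthest point.
Squared distances: 73, 164, 2, 81, 20.
Maximum is 164, attained at A_2.

164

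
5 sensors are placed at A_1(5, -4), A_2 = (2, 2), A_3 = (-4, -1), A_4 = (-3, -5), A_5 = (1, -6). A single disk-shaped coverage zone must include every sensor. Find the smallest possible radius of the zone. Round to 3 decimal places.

The farthest pair is A_1–A_3 with squared distance 90. The circle on this segment as diameter has centre (0.5, -2.5) and r² = 90/4 = 22.5.
Check A_2: distance² to centre = 22.5 ≤ 22.5, so it lies inside.
All remaining points lie in this disk, and no smaller disk contains both endpoints, so this is the minimum enclosing circle.
r = √(22.5) ≈ 4.743.

4.743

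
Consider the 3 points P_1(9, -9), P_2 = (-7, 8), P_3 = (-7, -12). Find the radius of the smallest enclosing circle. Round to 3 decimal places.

11.876

Side lengths²: P_1P_2² = 545, P_1P_3² = 265, P_2P_3² = 400.
Since P_1P_2² = 545 < 400 + 265 = 665, the triangle is acute, so the smallest enclosing circle is the circumcircle.
Circumcentre = (-0.59375, -2), r² = 141.0400390625.
r = √(141.0400390625) ≈ 11.876.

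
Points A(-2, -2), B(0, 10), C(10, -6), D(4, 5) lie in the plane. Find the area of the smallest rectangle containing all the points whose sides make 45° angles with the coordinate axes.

182

In coordinates u = x + y, v = x − y the rectangle is axis-aligned; the map (x,y)→(u,v) scales areas by 2.
u-values: -4, 10, 4, 9; range = 10 − (-4) = 14.
v-values: 0, -10, 16, -1; range = 16 − (-10) = 26.
Area = (14 × 26) / 2 = 182.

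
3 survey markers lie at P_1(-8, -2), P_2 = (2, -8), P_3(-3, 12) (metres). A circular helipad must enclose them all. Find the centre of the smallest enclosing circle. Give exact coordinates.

(-0.5, 2)

Side lengths²: P_1P_2² = 136, P_1P_3² = 221, P_2P_3² = 425.
Since P_2P_3² = 425 ≥ 221 + 136 = 357, the angle opposite P_2P_3 is not acute, so the smallest enclosing circle has P_2P_3 as diameter.
Centre = midpoint of P_2P_3 = (-0.5, 2), r² = 425/4 = 106.25.
Centre = (-0.5, 2).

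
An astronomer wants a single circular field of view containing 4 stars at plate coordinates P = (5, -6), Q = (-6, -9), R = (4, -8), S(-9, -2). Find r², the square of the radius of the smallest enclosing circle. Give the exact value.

53

A smallest enclosing disk is always determined by at most three of the input points on its boundary.
The farthest pair is P–S with squared distance 212. The circle on this segment as diameter has centre (-2, -4) and r² = 212/4 = 53.
Check Q: distance² to centre = 41 ≤ 53, so it lies inside.
All remaining points lie in this disk, and no smaller disk contains both endpoints, so this is the minimum enclosing circle.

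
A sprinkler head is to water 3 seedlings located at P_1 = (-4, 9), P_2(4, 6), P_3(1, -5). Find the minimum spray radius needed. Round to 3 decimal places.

7.433

Side lengths²: P_1P_2² = 73, P_1P_3² = 221, P_2P_3² = 130.
Since P_1P_3² = 221 ≥ 130 + 73 = 203, the angle opposite P_1P_3 is not acute, so the smallest enclosing circle has P_1P_3 as diameter.
Centre = midpoint of P_1P_3 = (-1.5, 2), r² = 221/4 = 55.25.
r = √(55.25) ≈ 7.433.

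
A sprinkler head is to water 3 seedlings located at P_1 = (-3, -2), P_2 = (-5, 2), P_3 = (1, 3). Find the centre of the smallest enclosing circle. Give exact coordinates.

Side lengths²: P_1P_2² = 20, P_1P_3² = 41, P_2P_3² = 37.
Since P_1P_3² = 41 < 37 + 20 = 57, the triangle is acute, so the smallest enclosing circle is the circumcircle.
Circumcentre = (-23/13, 29/26), r² = 7585/676.
Centre = (-23/13, 29/26).

(-23/13, 29/26)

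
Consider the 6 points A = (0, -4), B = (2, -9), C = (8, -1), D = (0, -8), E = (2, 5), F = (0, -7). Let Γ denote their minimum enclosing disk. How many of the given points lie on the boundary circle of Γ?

By Welzl's lemma the MEC is supported by two points (diametrically opposite) or three points (on a circumcircle).
The farthest pair is B–E with squared distance 196. The circle on this segment as diameter has centre (2, -2) and r² = 196/4 = 49.
Check A: distance² to centre = 8 ≤ 49, so it lies inside.
All remaining points lie in this disk, and no smaller disk contains both endpoints, so this is the minimum enclosing circle.
The points at distance exactly r from the centre are B, E — 2 points.

2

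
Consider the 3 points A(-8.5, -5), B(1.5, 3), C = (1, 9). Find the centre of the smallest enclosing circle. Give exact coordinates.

Side lengths²: AB² = 164, AC² = 286.25, BC² = 36.25.
Since AC² = 286.25 ≥ 164 + 36.25 = 200.25, the angle opposite AC is not acute, so the smallest enclosing circle has AC as diameter.
Centre = midpoint of AC = (-3.75, 2), r² = 286.25/4 = 71.5625.
Centre = (-3.75, 2).

(-3.75, 2)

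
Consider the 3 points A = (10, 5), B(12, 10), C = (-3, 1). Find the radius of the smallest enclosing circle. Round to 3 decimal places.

Side lengths²: AB² = 29, AC² = 185, BC² = 306.
Since BC² = 306 ≥ 185 + 29 = 214, the angle opposite BC is not acute, so the smallest enclosing circle has BC as diameter.
Centre = midpoint of BC = (4.5, 5.5), r² = 306/4 = 76.5.
r = √(76.5) ≈ 8.746.

8.746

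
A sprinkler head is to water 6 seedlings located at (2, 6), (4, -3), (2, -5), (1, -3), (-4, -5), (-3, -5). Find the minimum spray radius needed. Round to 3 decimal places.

The farthest pair is (2, 6)–(-4, -5) with squared distance 157. The circle on this segment as diameter has centre (-1, 0.5) and r² = 157/4 = 39.25.
Check (4, -3): distance² to centre = 37.25 ≤ 39.25, so it lies inside.
All remaining points lie in this disk, and no smaller disk contains both endpoints, so this is the minimum enclosing circle.
r = √(39.25) ≈ 6.265.

6.265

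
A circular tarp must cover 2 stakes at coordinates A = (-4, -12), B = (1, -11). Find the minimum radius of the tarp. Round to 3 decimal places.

2.550

The smallest circle enclosing two points has them as diameter endpoints.
Centre = midpoint = (-1.5, -11.5); r² = |AB|²/4 = 26/4 = 6.5.
r = √(6.5) ≈ 2.550.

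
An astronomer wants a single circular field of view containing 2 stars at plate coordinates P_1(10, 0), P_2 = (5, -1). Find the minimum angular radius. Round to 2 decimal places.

The smallest circle enclosing two points has them as diameter endpoints.
Centre = midpoint = (7.5, -0.5); r² = |P_1P_2|²/4 = 26/4 = 6.5.
r = √(6.5) ≈ 2.55.

2.55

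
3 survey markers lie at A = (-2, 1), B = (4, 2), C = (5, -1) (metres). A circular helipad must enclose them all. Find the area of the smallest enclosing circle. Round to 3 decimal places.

Side lengths²: AB² = 37, AC² = 53, BC² = 10.
Since AC² = 53 ≥ 37 + 10 = 47, the angle opposite AC is not acute, so the smallest enclosing circle has AC as diameter.
Centre = midpoint of AC = (1.5, 0), r² = 53/4 = 13.25.
Area = π·r² = π·13.25 ≈ 41.626.

41.626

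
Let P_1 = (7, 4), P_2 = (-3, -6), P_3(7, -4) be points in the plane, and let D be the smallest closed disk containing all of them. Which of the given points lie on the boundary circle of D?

P_1, P_2

Side lengths²: P_1P_2² = 200, P_1P_3² = 64, P_2P_3² = 104.
Since P_1P_2² = 200 ≥ 104 + 64 = 168, the angle opposite P_1P_2 is not acute, so the smallest enclosing circle has P_1P_2 as diameter.
Centre = midpoint of P_1P_2 = (2, -1), r² = 200/4 = 50.
The points at distance exactly r from the centre are P_1, P_2 — 2 points.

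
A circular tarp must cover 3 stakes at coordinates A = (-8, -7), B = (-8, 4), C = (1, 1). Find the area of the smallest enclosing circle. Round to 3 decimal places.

126.536

Side lengths²: AB² = 121, AC² = 145, BC² = 90.
Since AC² = 145 < 121 + 90 = 211, the triangle is acute, so the smallest enclosing circle is the circumcircle.
Circumcentre = (-29/6, -1.5), r² = 725/18.
Area = π·r² = π·725/18 ≈ 126.536.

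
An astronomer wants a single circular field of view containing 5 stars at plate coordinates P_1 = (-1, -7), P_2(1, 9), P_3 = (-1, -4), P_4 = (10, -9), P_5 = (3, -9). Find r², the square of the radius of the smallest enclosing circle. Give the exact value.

By Welzl's lemma the MEC is supported by two points (diametrically opposite) or three points (on a circumcircle).
The farthest pair is P_2–P_4 with squared distance 405. The circle on this segment as diameter has centre (5.5, 0) and r² = 405/4 = 101.25.
Check P_1: distance² to centre = 91.25 ≤ 101.25, so it lies inside.
All remaining points lie in this disk, and no smaller disk contains both endpoints, so this is the minimum enclosing circle.

101.25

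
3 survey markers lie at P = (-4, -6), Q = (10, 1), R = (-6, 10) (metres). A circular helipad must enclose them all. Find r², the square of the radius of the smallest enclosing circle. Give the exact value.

109525/1156

Side lengths²: PQ² = 245, PR² = 260, QR² = 337.
Since QR² = 337 < 260 + 245 = 505, the triangle is acute, so the smallest enclosing circle is the circumcircle.
Circumcentre = (7/17, 91/34), r² = 109525/1156.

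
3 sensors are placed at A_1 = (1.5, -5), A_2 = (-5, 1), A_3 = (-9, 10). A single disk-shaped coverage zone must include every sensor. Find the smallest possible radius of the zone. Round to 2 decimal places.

Side lengths²: A_1A_2² = 78.25, A_1A_3² = 335.25, A_2A_3² = 97.
Since A_1A_3² = 335.25 ≥ 97 + 78.25 = 175.25, the angle opposite A_1A_3 is not acute, so the smallest enclosing circle has A_1A_3 as diameter.
Centre = midpoint of A_1A_3 = (-3.75, 2.5), r² = 335.25/4 = 83.8125.
r = √(83.8125) ≈ 9.15.

9.15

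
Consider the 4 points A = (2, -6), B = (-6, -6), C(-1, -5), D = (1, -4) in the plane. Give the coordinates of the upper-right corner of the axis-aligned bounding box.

(2, -4)

x-range [-6, 2], y-range [-6, -4].
The upper-right corner is (2, -4).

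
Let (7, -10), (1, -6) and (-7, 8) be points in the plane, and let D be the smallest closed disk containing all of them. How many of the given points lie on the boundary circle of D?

Call the three points A, B, C in the order given.
Side lengths²: AB² = 52, AC² = 520, BC² = 260.
Since AC² = 520 ≥ 260 + 52 = 312, the angle opposite AC is not acute, so the smallest enclosing circle has AC as diameter.
Centre = midpoint of AC = (0, -1), r² = 520/4 = 130.
The points at distance exactly r from the centre are (7, -10), (-7, 8) — 2 points.

2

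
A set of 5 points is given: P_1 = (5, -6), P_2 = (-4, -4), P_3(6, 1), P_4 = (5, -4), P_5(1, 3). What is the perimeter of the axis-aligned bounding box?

38

Width = max x − min x = 6 − (-4) = 10.
Height = max y − min y = 3 − (-6) = 9.
Perimeter = 2(10 + 9) = 38.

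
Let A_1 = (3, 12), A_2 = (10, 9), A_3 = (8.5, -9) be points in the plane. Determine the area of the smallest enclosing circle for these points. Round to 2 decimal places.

Side lengths²: A_1A_2² = 58, A_1A_3² = 471.25, A_2A_3² = 326.25.
Since A_1A_3² = 471.25 ≥ 326.25 + 58 = 384.25, the angle opposite A_1A_3 is not acute, so the smallest enclosing circle has A_1A_3 as diameter.
Centre = midpoint of A_1A_3 = (5.75, 1.5), r² = 471.25/4 = 117.8125.
Area = π·r² = π·117.8125 ≈ 370.12.

370.12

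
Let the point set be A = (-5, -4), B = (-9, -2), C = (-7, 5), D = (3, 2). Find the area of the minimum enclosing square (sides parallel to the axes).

The bounding box has width 12 and height 9.
An axis-aligned square enclosing the set must have side ≥ max(width, height).
So the minimum side is max(12, 9) = 12.
Area = 12² = 144.

144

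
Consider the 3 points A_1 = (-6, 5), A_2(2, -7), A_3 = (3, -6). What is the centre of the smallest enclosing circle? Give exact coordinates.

(-2, -1)

Side lengths²: A_1A_2² = 208, A_1A_3² = 202, A_2A_3² = 2.
Since A_1A_2² = 208 ≥ 202 + 2 = 204, the angle opposite A_1A_2 is not acute, so the smallest enclosing circle has A_1A_2 as diameter.
Centre = midpoint of A_1A_2 = (-2, -1), r² = 208/4 = 52.
Centre = (-2, -1).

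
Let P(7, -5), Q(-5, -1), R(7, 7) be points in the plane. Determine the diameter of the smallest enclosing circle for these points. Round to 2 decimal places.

Side lengths²: PQ² = 160, PR² = 144, QR² = 208.
Since QR² = 208 < 160 + 144 = 304, the triangle is acute, so the smallest enclosing circle is the circumcircle.
Circumcentre = (7/3, 1), r² = 520/9.
Diameter = 2r = 2√(520/9) ≈ 15.20.

15.20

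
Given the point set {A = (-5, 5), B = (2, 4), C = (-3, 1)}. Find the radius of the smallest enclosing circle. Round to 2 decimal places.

Side lengths²: AB² = 50, AC² = 20, BC² = 34.
Since AB² = 50 < 34 + 20 = 54, the triangle is acute, so the smallest enclosing circle is the circumcircle.
Circumcentre = (-20/13, 55/13), r² = 2125/169.
r = √(2125/169) ≈ 3.55.

3.55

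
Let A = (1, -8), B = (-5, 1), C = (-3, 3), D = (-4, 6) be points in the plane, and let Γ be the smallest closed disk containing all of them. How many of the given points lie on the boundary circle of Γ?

2

A smallest enclosing disk is always determined by at most three of the input points on its boundary.
The farthest pair is A–D with squared distance 221. The circle on this segment as diameter has centre (-1.5, -1) and r² = 221/4 = 55.25.
Check B: distance² to centre = 16.25 ≤ 55.25, so it lies inside.
All remaining points lie in this disk, and no smaller disk contains both endpoints, so this is the minimum enclosing circle.
The points at distance exactly r from the centre are A, D — 2 points.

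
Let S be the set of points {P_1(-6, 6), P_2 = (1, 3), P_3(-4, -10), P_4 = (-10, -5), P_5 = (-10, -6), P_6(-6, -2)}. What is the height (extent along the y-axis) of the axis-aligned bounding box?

max y = 6, min y = -10, so height = 16.

16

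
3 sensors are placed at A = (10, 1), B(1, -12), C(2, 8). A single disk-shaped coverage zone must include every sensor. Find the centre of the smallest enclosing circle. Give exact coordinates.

(1.5, -2)

Side lengths²: AB² = 250, AC² = 113, BC² = 401.
Since BC² = 401 ≥ 250 + 113 = 363, the angle opposite BC is not acute, so the smallest enclosing circle has BC as diameter.
Centre = midpoint of BC = (1.5, -2), r² = 401/4 = 100.25.
Centre = (1.5, -2).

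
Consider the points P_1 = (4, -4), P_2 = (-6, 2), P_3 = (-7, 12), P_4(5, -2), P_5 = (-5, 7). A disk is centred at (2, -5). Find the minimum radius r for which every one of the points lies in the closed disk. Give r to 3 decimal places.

The required radius is the distance from (2, -5) to the farthest point.
Squared distances: 5, 113, 370, 18, 193.
Maximum is 370, attained at P_3.
r = √370 ≈ 19.235.

19.235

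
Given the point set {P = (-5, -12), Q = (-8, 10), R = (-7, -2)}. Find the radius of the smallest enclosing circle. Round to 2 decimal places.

11.10

Side lengths²: PQ² = 493, PR² = 104, QR² = 145.
Since PQ² = 493 ≥ 145 + 104 = 249, the angle opposite PQ is not acute, so the smallest enclosing circle has PQ as diameter.
Centre = midpoint of PQ = (-6.5, -1), r² = 493/4 = 123.25.
r = √(123.25) ≈ 11.10.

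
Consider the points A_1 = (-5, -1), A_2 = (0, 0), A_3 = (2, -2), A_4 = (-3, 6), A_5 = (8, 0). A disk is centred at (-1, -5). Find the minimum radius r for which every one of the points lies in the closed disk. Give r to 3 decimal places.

11.180

The required radius is the distance from (-1, -5) to the farthest point.
Squared distances: 32, 26, 18, 125, 106.
Maximum is 125, attained at A_4.
r = √125 ≈ 11.180.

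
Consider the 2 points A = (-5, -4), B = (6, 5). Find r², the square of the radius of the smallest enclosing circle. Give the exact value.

The smallest circle enclosing two points has them as diameter endpoints.
Centre = midpoint = (0.5, 0.5); r² = |AB|²/4 = 202/4 = 50.5.

50.5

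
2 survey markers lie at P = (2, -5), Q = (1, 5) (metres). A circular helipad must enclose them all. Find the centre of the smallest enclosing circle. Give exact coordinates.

The smallest circle enclosing two points has them as diameter endpoints.
Centre = midpoint = (1.5, 0); r² = |PQ|²/4 = 101/4 = 25.25.
Centre = (1.5, 0).

(1.5, 0)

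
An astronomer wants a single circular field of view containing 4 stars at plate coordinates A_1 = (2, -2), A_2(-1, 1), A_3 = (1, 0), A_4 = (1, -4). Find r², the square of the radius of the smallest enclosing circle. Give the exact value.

7.25

A smallest enclosing disk is always determined by at most three of the input points on its boundary.
The farthest pair is A_2–A_4 with squared distance 29. The circle on this segment as diameter has centre (0, -1.5) and r² = 29/4 = 7.25.
Check A_1: distance² to centre = 4.25 ≤ 7.25, so it lies inside.
All remaining points lie in this disk, and no smaller disk contains both endpoints, so this is the minimum enclosing circle.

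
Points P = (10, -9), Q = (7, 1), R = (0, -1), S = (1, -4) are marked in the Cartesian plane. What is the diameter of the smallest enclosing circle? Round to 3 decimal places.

12.806

By Welzl's lemma the MEC is supported by two points (diametrically opposite) or three points (on a circumcircle).
The farthest pair is P–R with squared distance 164. The circle on this segment as diameter has centre (5, -5) and r² = 164/4 = 41.
Check Q: distance² to centre = 40 ≤ 41, so it lies inside.
All remaining points lie in this disk, and no smaller disk contains both endpoints, so this is the minimum enclosing circle.
Diameter = 2r = 2√41 ≈ 12.806.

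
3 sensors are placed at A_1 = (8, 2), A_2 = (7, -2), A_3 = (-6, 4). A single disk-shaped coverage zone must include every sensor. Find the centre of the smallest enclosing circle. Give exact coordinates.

Side lengths²: A_1A_2² = 17, A_1A_3² = 200, A_2A_3² = 205.
Since A_2A_3² = 205 < 200 + 17 = 217, the triangle is acute, so the smallest enclosing circle is the circumcircle.
Circumcentre = (47/58, 97/58), r² = 87125/1682.
Centre = (47/58, 97/58).

(47/58, 97/58)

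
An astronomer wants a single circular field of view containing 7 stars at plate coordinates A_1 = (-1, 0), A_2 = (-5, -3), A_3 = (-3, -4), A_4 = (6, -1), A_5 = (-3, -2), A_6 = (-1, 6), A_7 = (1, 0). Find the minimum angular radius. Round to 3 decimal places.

5.989

The minimum enclosing circle of a finite set is fixed by two of the points (as a diameter) or three (as a circumcircle).
The minimum enclosing circle is determined by three boundary points: A_2, A_4, A_6.
Their circumcentre is (3/26, 3/26) with r² = 12125/338.
The farthest remaining point A_3 is at distance² 9005/338 ≤ 12125/338.
r = √(12125/338) ≈ 5.989.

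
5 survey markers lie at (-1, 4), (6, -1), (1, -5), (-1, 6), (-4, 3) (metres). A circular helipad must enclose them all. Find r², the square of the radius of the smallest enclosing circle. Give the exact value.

5125/162

The minimum enclosing circle is determined by three boundary points: (6, -1), (1, -5), (-1, 6).
Their circumcentre is (11/18, 11/18) with r² = 5125/162.
The farthest remaining point (-4, 3) is at distance² 4369/162 ≤ 5125/162.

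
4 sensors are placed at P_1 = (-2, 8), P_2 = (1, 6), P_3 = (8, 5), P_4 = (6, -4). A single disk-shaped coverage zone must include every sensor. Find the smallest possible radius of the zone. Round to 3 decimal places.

The farthest pair is P_1–P_4 with squared distance 208. The circle on this segment as diameter has centre (2, 2) and r² = 208/4 = 52.
Check P_2: distance² to centre = 17 ≤ 52, so it lies inside.
All remaining points lie in this disk, and no smaller disk contains both endpoints, so this is the minimum enclosing circle.
r = √52 ≈ 7.211.

7.211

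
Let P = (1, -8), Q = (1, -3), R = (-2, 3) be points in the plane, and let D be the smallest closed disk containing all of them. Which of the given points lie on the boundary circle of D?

Side lengths²: PQ² = 25, PR² = 130, QR² = 45.
Since PR² = 130 ≥ 45 + 25 = 70, the angle opposite PR is not acute, so the smallest enclosing circle has PR as diameter.
Centre = midpoint of PR = (-0.5, -2.5), r² = 130/4 = 32.5.
The points at distance exactly r from the centre are P, R — 2 points.

P, R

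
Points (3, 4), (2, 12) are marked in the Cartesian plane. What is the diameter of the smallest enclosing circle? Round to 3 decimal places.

8.062

The smallest circle enclosing two points has them as diameter endpoints.
Centre = midpoint = (2.5, 8); r² = |(3, 4)−(2, 12)|²/4 = 65/4 = 16.25.
Diameter = 2r = 2√(16.25) ≈ 8.062.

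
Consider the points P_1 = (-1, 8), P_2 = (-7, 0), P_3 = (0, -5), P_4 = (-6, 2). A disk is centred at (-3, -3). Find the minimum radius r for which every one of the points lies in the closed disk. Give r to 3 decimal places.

The required radius is the distance from (-3, -3) to the farthest point.
Squared distances: 125, 25, 13, 34.
Maximum is 125, attained at P_1.
r = √125 ≈ 11.180.

11.180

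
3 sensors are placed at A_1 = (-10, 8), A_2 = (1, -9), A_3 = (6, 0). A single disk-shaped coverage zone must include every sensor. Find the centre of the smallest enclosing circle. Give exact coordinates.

(-95/23, -6/23)

Side lengths²: A_1A_2² = 410, A_1A_3² = 320, A_2A_3² = 106.
Since A_1A_2² = 410 < 320 + 106 = 426, the triangle is acute, so the smallest enclosing circle is the circumcircle.
Circumcentre = (-95/23, -6/23), r² = 54325/529.
Centre = (-95/23, -6/23).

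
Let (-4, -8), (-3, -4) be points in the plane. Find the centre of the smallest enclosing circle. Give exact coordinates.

(-3.5, -6)

The smallest circle enclosing two points has them as diameter endpoints.
Centre = midpoint = (-3.5, -6); r² = |(-4, -8)−(-3, -4)|²/4 = 17/4 = 4.25.
Centre = (-3.5, -6).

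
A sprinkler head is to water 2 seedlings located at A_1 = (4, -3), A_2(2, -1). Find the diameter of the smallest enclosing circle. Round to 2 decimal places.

The smallest circle enclosing two points has them as diameter endpoints.
Centre = midpoint = (3, -2); r² = |A_1A_2|²/4 = 8/4 = 2.
Diameter = 2r = 2√2 ≈ 2.83.

2.83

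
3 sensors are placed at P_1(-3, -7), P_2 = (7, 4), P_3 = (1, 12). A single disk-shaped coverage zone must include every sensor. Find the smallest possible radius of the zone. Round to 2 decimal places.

9.71

Side lengths²: P_1P_2² = 221, P_1P_3² = 377, P_2P_3² = 100.
Since P_1P_3² = 377 ≥ 221 + 100 = 321, the angle opposite P_1P_3 is not acute, so the smallest enclosing circle has P_1P_3 as diameter.
Centre = midpoint of P_1P_3 = (-1, 2.5), r² = 377/4 = 94.25.
r = √(94.25) ≈ 9.71.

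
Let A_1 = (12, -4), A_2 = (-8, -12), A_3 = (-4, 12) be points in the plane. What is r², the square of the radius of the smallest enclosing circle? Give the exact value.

Side lengths²: A_1A_2² = 464, A_1A_3² = 512, A_2A_3² = 592.
Since A_2A_3² = 592 < 512 + 464 = 976, the triangle is acute, so the smallest enclosing circle is the circumcircle.
Circumcentre = (-6/7, -6/7), r² = 8584/49.

8584/49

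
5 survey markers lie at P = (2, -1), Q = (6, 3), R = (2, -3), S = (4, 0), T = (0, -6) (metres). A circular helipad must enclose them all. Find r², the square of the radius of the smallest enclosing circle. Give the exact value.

The farthest pair is Q–T with squared distance 117. The circle on this segment as diameter has centre (3, -1.5) and r² = 117/4 = 29.25.
Check P: distance² to centre = 1.25 ≤ 29.25, so it lies inside.
All remaining points lie in this disk, and no smaller disk contains both endpoints, so this is the minimum enclosing circle.

29.25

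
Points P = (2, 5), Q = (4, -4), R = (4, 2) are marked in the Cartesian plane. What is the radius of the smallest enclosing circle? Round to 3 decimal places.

Side lengths²: PQ² = 85, PR² = 13, QR² = 36.
Since PQ² = 85 ≥ 36 + 13 = 49, the angle opposite PQ is not acute, so the smallest enclosing circle has PQ as diameter.
Centre = midpoint of PQ = (3, 0.5), r² = 85/4 = 21.25.
r = √(21.25) ≈ 4.610.

4.610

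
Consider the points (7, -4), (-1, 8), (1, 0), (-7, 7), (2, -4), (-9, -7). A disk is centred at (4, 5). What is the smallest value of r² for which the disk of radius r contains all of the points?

The required radius is the distance from (4, 5) to the farthest point.
Squared distances: 90, 34, 34, 125, 85, 313.
Maximum is 313, attained at (-9, -7).

313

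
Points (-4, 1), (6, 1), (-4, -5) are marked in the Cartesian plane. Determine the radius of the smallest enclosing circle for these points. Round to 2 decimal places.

5.83

Call the three points A, B, C in the order given.
Side lengths²: AB² = 100, AC² = 36, BC² = 136.
Since BC² = 136 ≥ 100 + 36 = 136, the angle opposite BC is not acute, so the smallest enclosing circle has BC as diameter.
Centre = midpoint of BC = (1, -2), r² = 136/4 = 34.
r = √34 ≈ 5.83.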